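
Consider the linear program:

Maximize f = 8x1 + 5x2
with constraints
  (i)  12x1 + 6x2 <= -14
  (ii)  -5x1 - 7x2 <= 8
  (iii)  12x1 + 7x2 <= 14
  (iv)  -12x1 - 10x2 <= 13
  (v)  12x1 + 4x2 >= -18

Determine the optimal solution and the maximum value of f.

Vertices and f = 8x1 + 5x2:
  (-31/24, 1/4) → f = -109/12
  (-13/6, 2) → f = -22/3
  (-16/9, 5/6) → f = -181/18

The optimum lies where 12x1 + 6x2 = -14 and 12x1 + 4x2 = -18.
Solving simultaneously gives x1 = -13/6, x2 = 2.

x1 = -13/6, x2 = 2, maximum f = -22/3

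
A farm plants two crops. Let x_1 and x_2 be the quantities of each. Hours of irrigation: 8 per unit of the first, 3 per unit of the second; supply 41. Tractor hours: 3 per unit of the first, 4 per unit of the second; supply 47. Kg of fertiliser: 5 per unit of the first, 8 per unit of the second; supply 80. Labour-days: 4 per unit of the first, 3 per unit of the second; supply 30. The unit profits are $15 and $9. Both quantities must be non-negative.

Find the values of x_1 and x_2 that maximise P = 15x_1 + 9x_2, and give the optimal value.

Feasible corners and P = 15x_1 + 9x_2:
  (0, 0) → P = 0
  (0, 10) → P = 90
  (41/8, 0) → P = 615/8
  (11/4, 19/3) → P = 393/4

The binding constraints are 8x_1 + 3x_2 = 41 and 4x_1 + 3x_2 = 30.
Solving simultaneously gives x_1 = 11/4, x_2 = 19/3.

x_1 = 11/4, x_2 = 19/3, maximum P = 393/4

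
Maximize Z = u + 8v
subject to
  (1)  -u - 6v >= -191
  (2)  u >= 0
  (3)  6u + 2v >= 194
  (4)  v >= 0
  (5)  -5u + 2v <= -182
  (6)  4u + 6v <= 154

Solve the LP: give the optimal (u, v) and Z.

Vertices and Z = u + 8v:
  (182/5, 0) → Z = 182/5
  (77/2, 0) → Z = 77/2
  (700/19, 21/19) → Z = 868/19

The binding constraints are -5u + 2v = -182 and 4u + 6v = 154.
Solving simultaneously gives u = 700/19, v = 21/19.

u = 700/19, v = 21/19, maximum Z = 868/19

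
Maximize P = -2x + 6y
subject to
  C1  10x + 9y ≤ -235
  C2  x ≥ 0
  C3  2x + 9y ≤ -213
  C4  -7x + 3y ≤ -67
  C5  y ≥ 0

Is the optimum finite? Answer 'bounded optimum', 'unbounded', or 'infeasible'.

The boundaries 10x + 9y = -235 and x = 0 meet at (0, -235/9), but that point violates y ≥ 0. Every candidate vertex is excluded by some other constraint, so the feasible region is empty.

infeasible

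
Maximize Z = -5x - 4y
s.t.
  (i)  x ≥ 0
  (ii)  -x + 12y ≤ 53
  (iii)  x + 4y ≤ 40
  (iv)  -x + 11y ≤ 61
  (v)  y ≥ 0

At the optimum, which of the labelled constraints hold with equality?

(i) and (v)

Vertices and Z = -5x - 4y:
  (0, 53/12) → Z = -53/3
  (0, 0) → Z = 0
  (67/4, 93/16) → Z = -107
  (40, 0) → Z = -200

The maximum is at (0, 0). Substituting into each constraint, equality holds for (i) and (v); the remaining constraints have slack.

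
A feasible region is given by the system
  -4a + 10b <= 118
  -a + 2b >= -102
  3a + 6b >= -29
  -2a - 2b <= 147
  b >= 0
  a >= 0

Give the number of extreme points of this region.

4

Pairwise boundary intersections that survive every other constraint:
  (628, 263)
  (0, 59/5)
  (102, 0)
  (0, 0)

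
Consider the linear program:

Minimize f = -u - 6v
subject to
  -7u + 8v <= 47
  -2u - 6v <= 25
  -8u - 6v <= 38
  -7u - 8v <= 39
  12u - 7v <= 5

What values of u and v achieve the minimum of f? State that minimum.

u = 369/47, v = 599/47, minimum f = -3963/47

Extreme points and f = -u - 6v:
  (-293/53, 55/53) → f = -37/53
  (369/47, 599/47) → f = -3963/47
  (-35/11, -23/11) → f = 173/11
  (-233/145, -503/145) → f = 3251/145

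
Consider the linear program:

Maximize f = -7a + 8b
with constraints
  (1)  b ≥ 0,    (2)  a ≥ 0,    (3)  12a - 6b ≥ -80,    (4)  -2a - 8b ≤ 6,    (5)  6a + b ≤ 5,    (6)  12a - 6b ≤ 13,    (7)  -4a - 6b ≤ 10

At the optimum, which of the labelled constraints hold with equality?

(2) and (5)

Corner points and f = -7a + 8b:
  (0, 0) → f = 0
  (5/6, 0) → f = -35/6
  (0, 5) → f = 40

The maximum is at (0, 5). Substituting into each constraint, equality holds for (2) and (5); the remaining constraints have slack.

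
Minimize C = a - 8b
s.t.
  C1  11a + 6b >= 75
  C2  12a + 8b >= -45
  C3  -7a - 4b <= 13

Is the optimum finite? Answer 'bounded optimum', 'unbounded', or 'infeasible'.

From the feasible point (435/8, -1395/16), moving in the direction (-6, 11) keeps every constraint satisfied while C decreases without bound.

unbounded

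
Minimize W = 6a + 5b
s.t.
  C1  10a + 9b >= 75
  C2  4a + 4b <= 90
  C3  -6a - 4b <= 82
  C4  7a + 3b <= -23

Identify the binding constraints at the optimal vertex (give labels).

Corner points and W = 6a + 5b:
  (-519/7, 635/7) → W = 61/7
  (-144/11, 755/33) → W = 1183/33
  (-86, 217/2) → W = 53/2
  (-181/8, 361/8) → W = 719/8

The minimum is at (-519/7, 635/7). Substituting into each constraint, equality holds for C1 and C3; the remaining constraints have slack.

C1 and C3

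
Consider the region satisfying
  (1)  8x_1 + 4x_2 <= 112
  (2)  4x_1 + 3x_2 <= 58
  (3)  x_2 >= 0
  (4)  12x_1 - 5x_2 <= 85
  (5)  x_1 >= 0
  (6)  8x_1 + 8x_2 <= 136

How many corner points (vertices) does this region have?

Of the 15 pairwise boundary intersections, those satisfying every inequality are:
  (545/56, 89/14)
  (7, 10)
  (85/12, 0)
  (0, 0)
  (0, 17)

5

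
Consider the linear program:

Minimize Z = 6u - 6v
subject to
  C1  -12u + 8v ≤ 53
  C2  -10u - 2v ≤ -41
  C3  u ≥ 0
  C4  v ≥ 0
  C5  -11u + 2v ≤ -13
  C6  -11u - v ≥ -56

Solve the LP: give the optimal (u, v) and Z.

u = 79/20, v = 251/20, minimum Z = -258/5

Extreme points and Z = 6u - 6v:
  (105/32, 739/64) → Z = -1587/32
  (79/20, 251/20) → Z = -258/5
  (41/10, 0) → Z = 123/5
  (18/7, 107/14) → Z = -213/7
  (56/11, 0) → Z = 336/11

The binding constraints are -12u + 8v = 53 and -11u - v = -56.
Solving simultaneously gives u = 79/20, v = 251/20.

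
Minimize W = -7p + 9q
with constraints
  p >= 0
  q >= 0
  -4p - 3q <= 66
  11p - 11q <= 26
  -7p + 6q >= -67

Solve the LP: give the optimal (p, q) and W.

p = 26/11, q = 0, minimum W = -182/11

The feasible region is unbounded (it extends along (0, 1), (6, 7)), but W strictly increases along every unbounded feasible direction, so there is no improving ray and the minimum is attained at a vertex.

The binding constraints are q = 0 and 11p - 11q = 26.
Solving simultaneously gives p = 26/11, q = 0.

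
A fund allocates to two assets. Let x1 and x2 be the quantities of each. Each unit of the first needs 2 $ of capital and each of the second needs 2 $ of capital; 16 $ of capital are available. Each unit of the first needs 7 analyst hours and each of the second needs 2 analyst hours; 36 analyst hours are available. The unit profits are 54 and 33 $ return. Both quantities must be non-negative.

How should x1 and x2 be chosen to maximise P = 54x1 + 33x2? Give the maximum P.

x1 = 4, x2 = 4, maximum P = 348

Corner points and P = 54x1 + 33x2:
  (0, 0) → P = 0
  (0, 8) → P = 264
  (36/7, 0) → P = 1944/7
  (4, 4) → P = 348

At the optimal vertex, 2x1 + 2x2 = 16 and 7x1 + 2x2 = 36.
Solving simultaneously gives x1 = 4, x2 = 4.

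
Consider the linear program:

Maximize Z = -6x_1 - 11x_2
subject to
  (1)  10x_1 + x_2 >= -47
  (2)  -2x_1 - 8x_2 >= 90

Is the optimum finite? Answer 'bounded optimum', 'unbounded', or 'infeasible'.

unbounded

From the feasible point (-11/3, -31/3), moving in the direction (1, -10) keeps every constraint satisfied while Z increases without bound.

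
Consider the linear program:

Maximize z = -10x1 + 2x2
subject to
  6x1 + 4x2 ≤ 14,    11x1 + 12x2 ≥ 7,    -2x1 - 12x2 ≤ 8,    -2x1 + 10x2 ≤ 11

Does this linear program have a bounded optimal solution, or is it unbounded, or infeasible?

bounded optimum

Feasible corners and z = -10x1 + 2x2:
  (25/8, -19/16) → z = -269/8
  (24/17, 47/34) → z = -193/17
  (5/3, -17/18) → z = -167/9
  (-31/67, 135/134) → z = 445/67
The feasible region has finitely many vertices and no improving ray; the maximum is 445/67 at (-31/67, 135/134).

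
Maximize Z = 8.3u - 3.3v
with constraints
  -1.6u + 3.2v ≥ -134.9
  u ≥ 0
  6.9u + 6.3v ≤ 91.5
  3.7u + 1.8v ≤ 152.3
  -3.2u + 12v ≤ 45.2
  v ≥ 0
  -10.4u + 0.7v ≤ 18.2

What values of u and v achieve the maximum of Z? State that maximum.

Feasible corners and Z = 8.3u - 3.3v:
  (0, 113/30) → Z = -1243/100
  (0, 0) → Z = 0
  (2259/286, 5039/858) → Z = 33017/715
  (305/23, 0) → Z = 5063/46

At the optimal vertex, 6.9u + 6.3v = 91.5 and v = 0.
Solving simultaneously gives u = 305/23, v = 0.

u = 305/23, v = 0, maximum Z = 5063/46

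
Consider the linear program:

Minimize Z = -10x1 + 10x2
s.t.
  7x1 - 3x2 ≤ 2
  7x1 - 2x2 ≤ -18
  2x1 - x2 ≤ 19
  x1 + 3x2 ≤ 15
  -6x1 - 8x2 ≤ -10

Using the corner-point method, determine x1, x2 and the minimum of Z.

x1 = -31/17, x2 = 89/34, minimum Z = 755/17

Corner points and Z = -10x1 + 10x2:
  (-24/23, 123/23) → Z = 1470/23
  (-31/17, 89/34) → Z = 755/17
  (-9, 8) → Z = 170

At the optimal vertex, 7x1 - 2x2 = -18 and -6x1 - 8x2 = -10.
Solving simultaneously gives x1 = -31/17, x2 = 89/34.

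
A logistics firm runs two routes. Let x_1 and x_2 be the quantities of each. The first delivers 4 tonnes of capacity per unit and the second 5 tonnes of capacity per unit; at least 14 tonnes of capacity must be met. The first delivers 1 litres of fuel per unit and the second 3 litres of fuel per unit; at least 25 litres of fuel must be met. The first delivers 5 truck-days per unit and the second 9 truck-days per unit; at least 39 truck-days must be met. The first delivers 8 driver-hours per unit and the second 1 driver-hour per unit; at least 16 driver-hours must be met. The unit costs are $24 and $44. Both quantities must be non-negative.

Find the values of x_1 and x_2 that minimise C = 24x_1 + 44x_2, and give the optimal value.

Corner points and C = 24x_1 + 44x_2:
  (0, 16) → C = 704
  (25, 0) → C = 600
  (1, 8) → C = 376
The feasible region is unbounded (it extends along (0, 1), (1, 0)), but C strictly increases along every unbounded feasible direction, so there is no improving ray and the minimum is attained at a vertex.

x_1 = 1, x_2 = 8, minimum C = 376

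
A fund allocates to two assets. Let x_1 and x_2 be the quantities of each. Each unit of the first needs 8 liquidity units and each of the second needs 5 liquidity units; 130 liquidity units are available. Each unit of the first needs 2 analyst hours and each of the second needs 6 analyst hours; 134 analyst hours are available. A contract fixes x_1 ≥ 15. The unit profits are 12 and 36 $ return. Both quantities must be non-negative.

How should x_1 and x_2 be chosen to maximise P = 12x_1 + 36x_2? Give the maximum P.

The optimum lies where 8x_1 + 5x_2 = 130 and x_1 = 15.
Solving simultaneously gives x_1 = 15, x_2 = 2.

x_1 = 15, x_2 = 2, maximum P = 252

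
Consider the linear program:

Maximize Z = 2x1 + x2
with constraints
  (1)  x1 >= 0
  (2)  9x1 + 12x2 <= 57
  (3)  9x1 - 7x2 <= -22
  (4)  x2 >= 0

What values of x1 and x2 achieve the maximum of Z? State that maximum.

x1 = 15/19, x2 = 79/19, maximum Z = 109/19

Corner points and Z = 2x1 + x2:
  (0, 19/4) → Z = 19/4
  (0, 22/7) → Z = 22/7
  (15/19, 79/19) → Z = 109/19

At the optimal vertex, 9x1 + 12x2 = 57 and 9x1 - 7x2 = -22.
Solving simultaneously gives x1 = 15/19, x2 = 79/19.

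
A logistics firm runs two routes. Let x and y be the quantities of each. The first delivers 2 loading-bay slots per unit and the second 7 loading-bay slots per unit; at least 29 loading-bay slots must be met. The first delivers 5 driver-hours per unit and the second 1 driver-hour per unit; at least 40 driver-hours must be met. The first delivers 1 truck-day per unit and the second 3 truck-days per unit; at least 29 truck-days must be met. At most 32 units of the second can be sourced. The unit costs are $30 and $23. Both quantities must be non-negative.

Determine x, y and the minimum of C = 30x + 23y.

Extreme points and C = 30x + 23y:
  (29, 0) → C = 870
  (13/2, 15/2) → C = 735/2
  (8/5, 32) → C = 784
The feasible region is unbounded (it extends along (1, 0)), but C strictly increases along every unbounded feasible direction, so there is no improving ray and the minimum is attained at a vertex.

The optimum lies where 5x + y = 40 and x + 3y = 29.
Solving simultaneously gives x = 13/2, y = 15/2.

x = 13/2, y = 15/2, minimum C = 735/2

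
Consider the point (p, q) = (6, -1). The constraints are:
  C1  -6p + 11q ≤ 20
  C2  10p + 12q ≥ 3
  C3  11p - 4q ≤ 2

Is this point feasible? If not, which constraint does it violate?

not feasible — violates C3

Constraint C3: 11p - 4q = 70, which is not ≤ 2. All other constraints are satisfied.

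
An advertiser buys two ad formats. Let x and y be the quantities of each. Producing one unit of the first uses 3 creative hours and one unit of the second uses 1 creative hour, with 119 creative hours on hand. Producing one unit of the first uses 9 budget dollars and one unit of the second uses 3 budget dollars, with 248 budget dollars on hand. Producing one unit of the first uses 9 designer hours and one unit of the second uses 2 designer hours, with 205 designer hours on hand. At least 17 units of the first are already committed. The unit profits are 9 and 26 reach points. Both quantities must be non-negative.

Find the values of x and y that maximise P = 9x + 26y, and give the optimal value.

Feasible corners and P = 9x + 26y:
  (205/9, 0) → P = 205
  (17, 0) → P = 153
  (17, 26) → P = 829

x = 17, y = 26, maximum P = 829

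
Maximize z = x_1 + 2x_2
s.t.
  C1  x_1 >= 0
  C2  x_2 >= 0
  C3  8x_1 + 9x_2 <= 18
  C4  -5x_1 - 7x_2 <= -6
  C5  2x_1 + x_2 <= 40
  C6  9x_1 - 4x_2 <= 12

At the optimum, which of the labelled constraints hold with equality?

C1 and C3

Extreme points and z = x_1 + 2x_2:
  (0, 2) → z = 4
  (0, 6/7) → z = 12/7
  (6/5, 0) → z = 6/5
  (4/3, 0) → z = 4/3
  (180/113, 66/113) → z = 312/113

The maximum is at (0, 2). Substituting into each constraint, equality holds for C1 and C3; the remaining constraints have slack.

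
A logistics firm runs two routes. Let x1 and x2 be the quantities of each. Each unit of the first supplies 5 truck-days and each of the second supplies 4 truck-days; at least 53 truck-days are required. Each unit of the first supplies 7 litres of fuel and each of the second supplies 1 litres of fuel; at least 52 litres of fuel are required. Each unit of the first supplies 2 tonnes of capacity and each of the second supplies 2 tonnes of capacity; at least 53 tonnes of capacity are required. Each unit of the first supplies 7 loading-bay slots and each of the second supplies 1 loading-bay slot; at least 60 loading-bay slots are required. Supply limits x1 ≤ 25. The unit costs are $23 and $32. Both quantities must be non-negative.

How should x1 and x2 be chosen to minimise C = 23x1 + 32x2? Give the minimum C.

Vertices and C = 23x1 + 32x2:
  (0, 60) → C = 1920
  (67/12, 251/12) → C = 3191/4
  (25, 3/2) → C = 623
The feasible region is unbounded (it extends along (0, 1)), but C strictly increases along every unbounded feasible direction, so there is no improving ray and the minimum is attained at a vertex.

At the optimal vertex, 2x1 + 2x2 = 53 and x1 = 25.
Solving simultaneously gives x1 = 25, x2 = 3/2.

x1 = 25, x2 = 3/2, minimum C = 623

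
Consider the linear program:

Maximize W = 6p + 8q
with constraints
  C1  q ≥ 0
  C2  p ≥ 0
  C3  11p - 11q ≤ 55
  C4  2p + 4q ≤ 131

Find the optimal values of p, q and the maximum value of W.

p = 151/6, q = 121/6, maximum W = 937/3

Vertices and W = 6p + 8q:
  (0, 0) → W = 0
  (5, 0) → W = 30
  (0, 131/4) → W = 262
  (151/6, 121/6) → W = 937/3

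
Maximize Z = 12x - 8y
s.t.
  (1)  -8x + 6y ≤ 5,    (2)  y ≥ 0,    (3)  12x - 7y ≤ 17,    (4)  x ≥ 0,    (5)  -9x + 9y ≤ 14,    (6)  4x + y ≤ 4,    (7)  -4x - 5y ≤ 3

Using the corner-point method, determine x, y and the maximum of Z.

Vertices and Z = 12x - 8y:
  (0, 5/6) → Z = -20/3
  (19/32, 13/8) → Z = -47/8
  (0, 0) → Z = 0
  (1, 0) → Z = 12

At the optimal vertex, y = 0 and 4x + y = 4.
Solving simultaneously gives x = 1, y = 0.

x = 1, y = 0, maximum Z = 12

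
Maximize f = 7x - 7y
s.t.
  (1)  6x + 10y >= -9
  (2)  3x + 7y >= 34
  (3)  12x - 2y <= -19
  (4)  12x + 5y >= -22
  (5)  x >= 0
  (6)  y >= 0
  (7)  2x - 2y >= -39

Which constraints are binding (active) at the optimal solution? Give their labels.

(3) and (5)

Vertices and f = 7x - 7y:
  (0, 19/2) → f = -133/2
  (2, 43/2) → f = -273/2
  (0, 39/2) → f = -273/2

The maximum is at (0, 19/2). Substituting into each constraint, equality holds for (3) and (5); the remaining constraints have slack.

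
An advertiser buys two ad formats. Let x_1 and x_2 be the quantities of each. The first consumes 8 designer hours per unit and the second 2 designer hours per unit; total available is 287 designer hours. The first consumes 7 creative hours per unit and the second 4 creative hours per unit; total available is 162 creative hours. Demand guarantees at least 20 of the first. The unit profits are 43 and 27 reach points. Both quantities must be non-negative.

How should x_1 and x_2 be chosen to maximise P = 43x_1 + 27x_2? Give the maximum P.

x_1 = 20, x_2 = 11/2, maximum P = 2017/2

Vertices and P = 43x_1 + 27x_2:
  (162/7, 0) → P = 6966/7
  (20, 0) → P = 860
  (20, 11/2) → P = 2017/2

The optimum lies where 7x_1 + 4x_2 = 162 and x_1 = 20.
Solving simultaneously gives x_1 = 20, x_2 = 11/2.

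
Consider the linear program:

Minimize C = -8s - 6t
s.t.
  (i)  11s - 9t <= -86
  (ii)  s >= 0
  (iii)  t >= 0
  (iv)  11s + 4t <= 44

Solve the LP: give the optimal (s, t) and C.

Feasible corners and C = -8s - 6t:
  (0, 86/9) → C = -172/3
  (4/11, 10) → C = -692/11
  (0, 11) → C = -66

The binding constraints are s = 0 and 11s + 4t = 44.
Solving simultaneously gives s = 0, t = 11.

s = 0, t = 11, minimum C = -66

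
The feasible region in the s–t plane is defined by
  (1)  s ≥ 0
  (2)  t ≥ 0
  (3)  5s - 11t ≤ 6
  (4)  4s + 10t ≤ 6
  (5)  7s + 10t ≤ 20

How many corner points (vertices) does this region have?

The feasible vertices (each the meet of two boundaries and inside every other half-plane) are:
  (0, 0)
  (0, 3/5)
  (6/5, 0)
  (63/47, 3/47)

4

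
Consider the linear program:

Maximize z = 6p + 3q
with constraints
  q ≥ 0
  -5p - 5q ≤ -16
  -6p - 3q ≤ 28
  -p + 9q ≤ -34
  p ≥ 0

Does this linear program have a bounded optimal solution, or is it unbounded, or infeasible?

unbounded

From the feasible point (34, 0), moving in the direction (1, 0) keeps every constraint satisfied while z increases without bound.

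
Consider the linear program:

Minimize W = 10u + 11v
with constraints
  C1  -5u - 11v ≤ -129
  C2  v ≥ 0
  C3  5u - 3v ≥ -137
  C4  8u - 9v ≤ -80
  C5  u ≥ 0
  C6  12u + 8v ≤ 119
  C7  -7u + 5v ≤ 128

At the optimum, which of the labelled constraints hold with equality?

C1 and C5

Feasible corners and W = 10u + 11v:
  (281/133, 1432/133) → W = 18562/133
  (0, 129/11) → W = 129
  (431/172, 478/43) → W = 12671/86
  (0, 119/8) → W = 1309/8

The minimum is at (0, 129/11). Substituting into each constraint, equality holds for C1 and C5; the remaining constraints have slack.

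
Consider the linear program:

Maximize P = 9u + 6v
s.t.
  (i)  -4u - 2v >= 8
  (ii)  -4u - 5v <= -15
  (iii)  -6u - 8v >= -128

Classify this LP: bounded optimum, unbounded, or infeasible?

bounded optimum

Extreme points and P = 9u + 6v:
  (-35/6, 23/3) → P = -13/2
  (-16, 28) → P = 24
  (-260, 211) → P = -1074
The feasible region has finitely many vertices and no improving ray; the maximum is 24 at (-16, 28).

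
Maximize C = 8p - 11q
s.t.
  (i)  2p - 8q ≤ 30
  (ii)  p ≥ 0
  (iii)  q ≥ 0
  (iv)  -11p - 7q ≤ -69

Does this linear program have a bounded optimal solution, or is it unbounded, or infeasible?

unbounded

From the feasible point (15, 0), moving in the direction (8, 2) keeps every constraint satisfied while C increases without bound.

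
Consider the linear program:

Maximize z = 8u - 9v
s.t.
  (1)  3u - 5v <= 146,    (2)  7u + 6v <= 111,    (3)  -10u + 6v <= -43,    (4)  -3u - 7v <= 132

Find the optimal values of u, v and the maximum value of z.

u = 27, v = -13, maximum z = 333

Extreme points and z = 8u - 9v:
  (27, -13) → z = 333
  (181/18, -139/6) → z = 5201/18
  (154/17, 809/102) → z = 37/34
  (-491/88, -1449/88) → z = 9113/88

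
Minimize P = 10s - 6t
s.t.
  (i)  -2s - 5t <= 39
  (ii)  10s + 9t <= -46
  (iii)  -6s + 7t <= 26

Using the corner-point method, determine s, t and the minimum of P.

s = -403/44, t = -91/22, minimum P = -1469/22

Vertices and P = 10s - 6t:
  (121/32, -149/16) → P = 1499/16
  (-403/44, -91/22) → P = -1469/22
  (-139/31, -4/31) → P = -1366/31

The binding constraints are -2s - 5t = 39 and -6s + 7t = 26.
Solving simultaneously gives s = -403/44, t = -91/22.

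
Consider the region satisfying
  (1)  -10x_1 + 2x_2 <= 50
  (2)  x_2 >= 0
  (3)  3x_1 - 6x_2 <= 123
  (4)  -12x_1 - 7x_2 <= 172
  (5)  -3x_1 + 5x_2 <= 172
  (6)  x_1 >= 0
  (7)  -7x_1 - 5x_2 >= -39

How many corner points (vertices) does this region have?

3

Of the 21 pairwise boundary intersections, those satisfying every inequality are:
  (0, 0)
  (39/7, 0)
  (0, 39/5)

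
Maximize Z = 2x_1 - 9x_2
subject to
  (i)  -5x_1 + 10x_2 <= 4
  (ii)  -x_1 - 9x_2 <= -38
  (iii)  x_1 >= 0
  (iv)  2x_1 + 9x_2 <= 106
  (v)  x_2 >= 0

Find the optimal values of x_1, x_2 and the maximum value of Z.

Extreme points and Z = 2x_1 - 9x_2:
  (344/55, 194/55) → Z = -1058/55
  (1024/65, 538/65) → Z = -2794/65
  (38, 0) → Z = 76
  (53, 0) → Z = 106

The optimum lies where 2x_1 + 9x_2 = 106 and x_2 = 0.
Solving simultaneously gives x_1 = 53, x_2 = 0.

x_1 = 53, x_2 = 0, maximum Z = 106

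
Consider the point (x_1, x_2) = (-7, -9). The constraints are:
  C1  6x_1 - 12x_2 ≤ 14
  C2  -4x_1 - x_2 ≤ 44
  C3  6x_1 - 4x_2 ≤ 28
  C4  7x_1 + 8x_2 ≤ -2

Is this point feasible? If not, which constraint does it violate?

Constraint C1: 6x_1 - 12x_2 = 66, which is not ≤ 14. All other constraints are satisfied.

not feasible — violates C1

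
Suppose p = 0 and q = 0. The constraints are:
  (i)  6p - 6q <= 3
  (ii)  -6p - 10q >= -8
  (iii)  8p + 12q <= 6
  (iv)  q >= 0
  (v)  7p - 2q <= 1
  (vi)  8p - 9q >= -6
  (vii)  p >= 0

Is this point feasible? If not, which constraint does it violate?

(i): 0 ≤ 3 ✓
(ii): 0 ≥ -8 ✓
(iii): 0 ≤ 6 ✓
(iv): 0 ≥ 0 ✓
(v): 0 ≤ 1 ✓
(vi): 0 ≥ -6 ✓
(vii): 0 ≥ 0 ✓

feasible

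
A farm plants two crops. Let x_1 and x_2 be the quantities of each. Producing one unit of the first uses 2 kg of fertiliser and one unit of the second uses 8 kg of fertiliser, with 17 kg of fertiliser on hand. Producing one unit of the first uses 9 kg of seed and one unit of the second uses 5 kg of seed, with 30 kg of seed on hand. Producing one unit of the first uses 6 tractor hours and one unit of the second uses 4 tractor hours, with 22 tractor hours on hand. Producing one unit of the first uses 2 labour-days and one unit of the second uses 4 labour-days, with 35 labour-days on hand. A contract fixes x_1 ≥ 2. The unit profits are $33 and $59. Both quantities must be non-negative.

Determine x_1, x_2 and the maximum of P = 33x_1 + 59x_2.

Corner points and P = 33x_1 + 59x_2:
  (10/3, 0) → P = 110
  (2, 0) → P = 66
  (5/2, 3/2) → P = 171
  (2, 13/8) → P = 1295/8

x_1 = 5/2, x_2 = 3/2, maximum P = 171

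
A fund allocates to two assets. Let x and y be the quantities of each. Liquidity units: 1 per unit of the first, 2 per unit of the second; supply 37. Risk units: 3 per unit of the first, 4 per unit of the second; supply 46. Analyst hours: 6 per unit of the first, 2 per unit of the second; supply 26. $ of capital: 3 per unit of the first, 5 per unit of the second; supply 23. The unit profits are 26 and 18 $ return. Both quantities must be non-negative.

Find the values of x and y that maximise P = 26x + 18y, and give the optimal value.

Vertices and P = 26x + 18y:
  (0, 0) → P = 0
  (0, 23/5) → P = 414/5
  (13/3, 0) → P = 338/3
  (7/2, 5/2) → P = 136

x = 7/2, y = 5/2, maximum P = 136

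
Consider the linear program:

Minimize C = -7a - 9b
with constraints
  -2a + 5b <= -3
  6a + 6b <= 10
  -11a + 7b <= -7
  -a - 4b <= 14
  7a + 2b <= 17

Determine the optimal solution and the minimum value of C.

a = 34/21, b = 1/21, minimum C = -247/21

Extreme points and C = -7a - 9b:
  (34/21, 1/21) → C = -247/21
  (14/41, -19/41) → C = 73/41
  (41/15, -16/15) → C = -143/15
  (-70/51, -161/51) → C = 1939/51
  (48/13, -115/26) → C = 363/26

The optimum lies where -2a + 5b = -3 and 6a + 6b = 10.
Solving simultaneously gives a = 34/21, b = 1/21.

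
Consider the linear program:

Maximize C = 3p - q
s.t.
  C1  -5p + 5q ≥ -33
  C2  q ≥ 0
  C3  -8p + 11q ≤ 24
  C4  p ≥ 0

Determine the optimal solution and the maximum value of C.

Feasible corners and C = 3p - q:
  (33/5, 0) → C = 99/5
  (161/5, 128/5) → C = 71
  (0, 0) → C = 0
  (0, 24/11) → C = -24/11

At the optimal vertex, -5p + 5q = -33 and -8p + 11q = 24.
Solving simultaneously gives p = 161/5, q = 128/5.

p = 161/5, q = 128/5, maximum C = 71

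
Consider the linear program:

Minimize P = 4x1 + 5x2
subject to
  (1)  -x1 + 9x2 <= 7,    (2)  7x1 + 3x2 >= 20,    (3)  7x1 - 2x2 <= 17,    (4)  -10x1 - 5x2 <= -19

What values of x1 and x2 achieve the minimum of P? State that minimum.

x1 = 13/5, x2 = 3/5, minimum P = 67/5

Vertices and P = 4x1 + 5x2:
  (53/22, 23/22) → P = 327/22
  (167/61, 66/61) → P = 998/61
  (13/5, 3/5) → P = 67/5

The optimum lies where 7x1 + 3x2 = 20 and 7x1 - 2x2 = 17.
Solving simultaneously gives x1 = 13/5, x2 = 3/5.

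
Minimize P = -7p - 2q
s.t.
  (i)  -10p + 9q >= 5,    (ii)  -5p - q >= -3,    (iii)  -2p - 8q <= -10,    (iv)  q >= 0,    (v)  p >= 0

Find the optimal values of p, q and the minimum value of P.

At the optimal vertex, -5p - q = -3 and p = 0.
Solving simultaneously gives p = 0, q = 3.

p = 0, q = 3, minimum P = -6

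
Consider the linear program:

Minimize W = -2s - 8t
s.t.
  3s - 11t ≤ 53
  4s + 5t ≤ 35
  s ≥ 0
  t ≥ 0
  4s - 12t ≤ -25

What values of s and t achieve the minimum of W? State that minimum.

s = 0, t = 7, minimum W = -56

Vertices and W = -2s - 8t:
  (0, 7) → W = -56
  (295/68, 60/17) → W = -1255/34
  (0, 25/12) → W = -50/3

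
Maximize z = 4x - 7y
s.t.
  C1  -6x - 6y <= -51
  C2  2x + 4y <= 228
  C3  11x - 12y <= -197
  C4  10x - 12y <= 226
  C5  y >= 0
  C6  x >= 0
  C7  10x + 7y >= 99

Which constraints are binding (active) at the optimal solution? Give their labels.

C3 and C6

Corner points and z = 4x - 7y:
  (487/17, 1451/34) → z = -6261/34
  (0, 57) → z = -399
  (0, 197/12) → z = -1379/12

The maximum is at (0, 197/12). Substituting into each constraint, equality holds for C3 and C6; the remaining constraints have slack.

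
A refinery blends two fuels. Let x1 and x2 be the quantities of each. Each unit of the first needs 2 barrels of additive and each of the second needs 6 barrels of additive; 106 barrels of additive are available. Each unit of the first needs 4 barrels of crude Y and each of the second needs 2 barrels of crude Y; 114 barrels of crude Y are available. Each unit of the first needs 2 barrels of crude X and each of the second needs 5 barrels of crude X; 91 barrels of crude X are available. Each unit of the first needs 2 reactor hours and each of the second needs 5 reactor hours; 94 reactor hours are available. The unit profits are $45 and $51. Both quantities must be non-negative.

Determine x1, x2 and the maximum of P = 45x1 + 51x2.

Feasible corners and P = 45x1 + 51x2:
  (0, 0) → P = 0
  (0, 53/3) → P = 901
  (57/2, 0) → P = 2565/2
  (8, 15) → P = 1125
  (97/4, 17/2) → P = 6099/4

x1 = 97/4, x2 = 17/2, maximum P = 6099/4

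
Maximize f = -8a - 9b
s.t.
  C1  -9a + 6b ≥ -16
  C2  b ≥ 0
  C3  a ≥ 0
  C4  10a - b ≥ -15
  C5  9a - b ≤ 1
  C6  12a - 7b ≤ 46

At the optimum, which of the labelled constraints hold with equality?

C2 and C3

Feasible corners and f = -8a - 9b:
  (0, 0) → f = 0
  (1/9, 0) → f = -8/9
  (0, 15) → f = -135
The feasible region is unbounded (it extends along (1, 10), (1, 9)), but f strictly decreases along every unbounded feasible direction, so there is no improving ray and the maximum is attained at a vertex.

The maximum is at (0, 0). Substituting into each constraint, equality holds for C2 and C3; the remaining constraints have slack.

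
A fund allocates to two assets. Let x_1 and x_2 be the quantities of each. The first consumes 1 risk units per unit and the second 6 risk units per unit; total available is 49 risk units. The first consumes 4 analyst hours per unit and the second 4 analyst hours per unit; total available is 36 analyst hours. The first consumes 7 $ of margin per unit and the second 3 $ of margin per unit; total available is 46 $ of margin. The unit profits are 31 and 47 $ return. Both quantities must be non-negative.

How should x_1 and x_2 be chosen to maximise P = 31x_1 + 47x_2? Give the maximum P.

Corner points and P = 31x_1 + 47x_2:
  (0, 0) → P = 0
  (0, 49/6) → P = 2303/6
  (46/7, 0) → P = 1426/7
  (1, 8) → P = 407
  (19/4, 17/4) → P = 347

The optimum lies where x_1 + 6x_2 = 49 and 4x_1 + 4x_2 = 36.
Solving simultaneously gives x_1 = 1, x_2 = 8.

x_1 = 1, x_2 = 8, maximum P = 407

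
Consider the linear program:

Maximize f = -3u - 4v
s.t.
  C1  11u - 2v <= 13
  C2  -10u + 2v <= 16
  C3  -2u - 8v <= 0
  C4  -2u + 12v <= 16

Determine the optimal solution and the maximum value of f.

Extreme points and f = -3u - 4v:
  (26/23, -13/46) → f = -52/23
  (47/32, 101/64) → f = -343/32
  (-32/21, 8/21) → f = 64/21
  (-40/29, 32/29) → f = -8/29

The binding constraints are -10u + 2v = 16 and -2u - 8v = 0.
Solving simultaneously gives u = -32/21, v = 8/21.

u = -32/21, v = 8/21, maximum f = 64/21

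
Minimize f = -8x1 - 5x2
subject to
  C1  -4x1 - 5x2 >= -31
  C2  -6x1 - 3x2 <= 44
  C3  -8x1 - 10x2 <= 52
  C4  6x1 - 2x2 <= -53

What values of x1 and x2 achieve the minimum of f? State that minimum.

x1 = -203/38, x2 = 199/19, minimum f = -183/19

Extreme points and f = -8x1 - 5x2:
  (-313/18, 181/9) → f = 347/9
  (-203/38, 199/19) → f = -183/19
  (-247/30, 9/5) → f = 853/15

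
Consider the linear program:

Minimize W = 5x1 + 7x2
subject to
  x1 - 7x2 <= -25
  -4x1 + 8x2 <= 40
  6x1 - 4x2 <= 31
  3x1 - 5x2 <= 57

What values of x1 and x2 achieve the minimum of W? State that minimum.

The binding constraints are x1 - 7x2 = -25 and -4x1 + 8x2 = 40.
Solving simultaneously gives x1 = -4, x2 = 3.

x1 = -4, x2 = 3, minimum W = 1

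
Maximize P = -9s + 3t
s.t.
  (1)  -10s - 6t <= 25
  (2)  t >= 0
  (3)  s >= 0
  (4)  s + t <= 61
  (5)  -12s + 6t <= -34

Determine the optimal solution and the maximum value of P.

Vertices and P = -9s + 3t:
  (61, 0) → P = -549
  (17/6, 0) → P = -51/2
  (200/9, 349/9) → P = -251/3

The optimum lies where t = 0 and -12s + 6t = -34.
Solving simultaneously gives s = 17/6, t = 0.

s = 17/6, t = 0, maximum P = -51/2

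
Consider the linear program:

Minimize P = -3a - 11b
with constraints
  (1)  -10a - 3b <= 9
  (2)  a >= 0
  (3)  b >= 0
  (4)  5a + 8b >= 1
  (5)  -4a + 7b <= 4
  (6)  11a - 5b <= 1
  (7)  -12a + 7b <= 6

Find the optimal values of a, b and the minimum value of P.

a = 9/19, b = 16/19, minimum P = -203/19

Feasible corners and P = -3a - 11b:
  (0, 1/8) → P = -11/8
  (0, 4/7) → P = -44/7
  (13/113, 6/113) → P = -105/113
  (9/19, 16/19) → P = -203/19

At the optimal vertex, -4a + 7b = 4 and 11a - 5b = 1.
Solving simultaneously gives a = 9/19, b = 16/19.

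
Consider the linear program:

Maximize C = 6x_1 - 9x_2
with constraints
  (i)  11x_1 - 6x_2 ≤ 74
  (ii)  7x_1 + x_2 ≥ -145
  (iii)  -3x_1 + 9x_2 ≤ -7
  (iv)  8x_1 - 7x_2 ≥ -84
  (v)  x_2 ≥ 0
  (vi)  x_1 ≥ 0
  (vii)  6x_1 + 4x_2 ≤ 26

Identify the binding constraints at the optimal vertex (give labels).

(v) and (vii)

Extreme points and C = 6x_1 - 9x_2:
  (7/3, 0) → C = 14
  (131/33, 6/11) → C = 208/11
  (13/3, 0) → C = 26

The maximum is at (13/3, 0). Substituting into each constraint, equality holds for (v) and (vii); the remaining constraints have slack.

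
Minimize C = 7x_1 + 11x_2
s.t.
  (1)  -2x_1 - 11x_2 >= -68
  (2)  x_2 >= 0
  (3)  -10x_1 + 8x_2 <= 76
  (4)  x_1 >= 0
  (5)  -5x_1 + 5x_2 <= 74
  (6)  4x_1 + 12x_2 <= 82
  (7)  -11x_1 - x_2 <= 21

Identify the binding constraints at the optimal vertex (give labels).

(2) and (4)

Feasible corners and C = 7x_1 + 11x_2:
  (0, 68/11) → C = 68
  (43/10, 27/5) → C = 179/2
  (0, 0) → C = 0
  (41/2, 0) → C = 287/2

The minimum is at (0, 0). Substituting into each constraint, equality holds for (2) and (4); the remaining constraints have slack.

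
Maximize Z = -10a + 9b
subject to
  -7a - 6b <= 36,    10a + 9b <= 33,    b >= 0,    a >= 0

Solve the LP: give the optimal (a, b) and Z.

a = 0, b = 11/3, maximum Z = 33

Feasible corners and Z = -10a + 9b:
  (33/10, 0) → Z = -33
  (0, 11/3) → Z = 33
  (0, 0) → Z = 0

At the optimal vertex, 10a + 9b = 33 and a = 0.
Solving simultaneously gives a = 0, b = 11/3.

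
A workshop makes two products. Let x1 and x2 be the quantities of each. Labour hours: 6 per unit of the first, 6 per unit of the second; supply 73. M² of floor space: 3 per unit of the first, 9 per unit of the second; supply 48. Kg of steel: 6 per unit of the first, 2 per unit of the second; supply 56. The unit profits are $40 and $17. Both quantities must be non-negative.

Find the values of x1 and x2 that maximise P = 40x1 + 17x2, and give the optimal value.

Feasible corners and P = 40x1 + 17x2:
  (0, 0) → P = 0
  (0, 16/3) → P = 272/3
  (28/3, 0) → P = 1120/3
  (17/2, 5/2) → P = 765/2

The binding constraints are 3x1 + 9x2 = 48 and 6x1 + 2x2 = 56.
Solving simultaneously gives x1 = 17/2, x2 = 5/2.

x1 = 17/2, x2 = 5/2, maximum P = 765/2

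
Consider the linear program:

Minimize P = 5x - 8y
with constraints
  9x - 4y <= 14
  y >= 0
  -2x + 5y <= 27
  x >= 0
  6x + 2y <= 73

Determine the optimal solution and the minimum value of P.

x = 0, y = 27/5, minimum P = -216/5

Feasible corners and P = 5x - 8y:
  (14/9, 0) → P = 70/9
  (178/37, 271/37) → P = -1278/37
  (0, 0) → P = 0
  (0, 27/5) → P = -216/5

At the optimal vertex, -2x + 5y = 27 and x = 0.
Solving simultaneously gives x = 0, y = 27/5.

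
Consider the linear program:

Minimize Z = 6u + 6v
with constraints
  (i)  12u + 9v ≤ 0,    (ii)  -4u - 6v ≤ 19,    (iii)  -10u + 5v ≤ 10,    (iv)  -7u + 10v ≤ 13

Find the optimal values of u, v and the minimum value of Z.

u = -31/16, v = -15/8, minimum Z = -183/8

Feasible corners and Z = 6u + 6v:
  (19/4, -19/3) → Z = -19/2
  (-3/5, 4/5) → Z = 6/5
  (-31/16, -15/8) → Z = -183/8

The optimum lies where -4u - 6v = 19 and -10u + 5v = 10.
Solving simultaneously gives u = -31/16, v = -15/8.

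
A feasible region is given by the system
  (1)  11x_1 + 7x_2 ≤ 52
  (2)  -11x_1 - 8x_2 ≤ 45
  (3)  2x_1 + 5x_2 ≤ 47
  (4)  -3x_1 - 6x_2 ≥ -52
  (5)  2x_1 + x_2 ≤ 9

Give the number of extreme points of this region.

5

Of the 10 pairwise boundary intersections, those satisfying every inequality are:
  (-52/45, 416/45)
  (11/3, 5/3)
  (-601/39, 607/39)
  (117/5, -189/5)
  (-22/3, 37/3)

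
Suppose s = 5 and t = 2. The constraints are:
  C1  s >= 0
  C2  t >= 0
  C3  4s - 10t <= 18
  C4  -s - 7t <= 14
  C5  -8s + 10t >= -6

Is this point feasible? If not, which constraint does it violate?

Constraint C5: -8s + 10t = -20, which is not ≥ -6. All other constraints are satisfied.

not feasible — violates C5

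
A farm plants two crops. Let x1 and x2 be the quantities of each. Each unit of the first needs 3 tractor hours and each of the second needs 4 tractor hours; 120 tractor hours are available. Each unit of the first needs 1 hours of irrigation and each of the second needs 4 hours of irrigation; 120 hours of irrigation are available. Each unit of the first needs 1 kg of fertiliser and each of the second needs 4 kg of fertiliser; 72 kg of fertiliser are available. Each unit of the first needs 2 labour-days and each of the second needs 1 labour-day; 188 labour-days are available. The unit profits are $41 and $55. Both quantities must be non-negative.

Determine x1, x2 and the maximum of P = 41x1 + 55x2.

Feasible corners and P = 41x1 + 55x2:
  (0, 0) → P = 0
  (0, 18) → P = 990
  (40, 0) → P = 1640
  (24, 12) → P = 1644

The binding constraints are 3x1 + 4x2 = 120 and x1 + 4x2 = 72.
Solving simultaneously gives x1 = 24, x2 = 12.

x1 = 24, x2 = 12, maximum P = 1644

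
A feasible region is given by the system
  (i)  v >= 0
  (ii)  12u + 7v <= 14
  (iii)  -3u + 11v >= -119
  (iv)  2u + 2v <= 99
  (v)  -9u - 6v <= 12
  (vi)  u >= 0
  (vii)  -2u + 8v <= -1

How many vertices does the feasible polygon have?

3

Intersecting each pair of boundary lines and keeping only the points that satisfy every inequality leaves:
  (7/6, 0)
  (1/2, 0)
  (119/110, 8/55)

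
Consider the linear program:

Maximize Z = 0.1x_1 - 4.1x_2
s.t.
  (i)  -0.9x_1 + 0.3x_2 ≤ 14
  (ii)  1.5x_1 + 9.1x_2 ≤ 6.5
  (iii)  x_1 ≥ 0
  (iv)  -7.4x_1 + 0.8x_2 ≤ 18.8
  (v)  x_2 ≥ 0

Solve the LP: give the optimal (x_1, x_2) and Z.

Extreme points and Z = 0.1x_1 - 4.1x_2:
  (0, 5/7) → Z = -41/14
  (13/3, 0) → Z = 13/30
  (0, 0) → Z = 0

At the optimal vertex, 1.5x_1 + 9.1x_2 = 6.5 and x_2 = 0.
Solving simultaneously gives x_1 = 13/3, x_2 = 0.

x_1 = 13/3, x_2 = 0, maximum Z = 13/30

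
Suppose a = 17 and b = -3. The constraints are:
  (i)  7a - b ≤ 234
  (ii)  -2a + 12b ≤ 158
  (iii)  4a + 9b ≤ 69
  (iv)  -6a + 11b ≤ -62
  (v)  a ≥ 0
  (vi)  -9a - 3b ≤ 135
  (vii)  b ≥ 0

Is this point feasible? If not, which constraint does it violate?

Constraint (vii): b = -3, which is not ≥ 0. All other constraints are satisfied.

not feasible — violates (vii)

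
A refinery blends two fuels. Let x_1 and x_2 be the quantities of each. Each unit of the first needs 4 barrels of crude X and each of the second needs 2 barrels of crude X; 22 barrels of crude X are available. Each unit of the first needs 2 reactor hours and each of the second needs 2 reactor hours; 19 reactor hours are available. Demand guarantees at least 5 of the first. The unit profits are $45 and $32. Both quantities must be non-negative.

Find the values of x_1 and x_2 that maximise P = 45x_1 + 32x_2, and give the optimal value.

x_1 = 5, x_2 = 1, maximum P = 257

Corner points and P = 45x_1 + 32x_2:
  (11/2, 0) → P = 495/2
  (5, 0) → P = 225
  (5, 1) → P = 257

At the optimal vertex, 4x_1 + 2x_2 = 22 and x_1 = 5.
Solving simultaneously gives x_1 = 5, x_2 = 1.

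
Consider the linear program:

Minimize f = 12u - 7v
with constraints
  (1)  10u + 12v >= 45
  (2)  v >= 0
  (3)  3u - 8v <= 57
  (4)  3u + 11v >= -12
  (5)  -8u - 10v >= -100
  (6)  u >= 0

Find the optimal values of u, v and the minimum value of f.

u = 0, v = 10, minimum f = -70

Extreme points and f = 12u - 7v:
  (9/2, 0) → f = 54
  (0, 15/4) → f = -105/4
  (25/2, 0) → f = 150
  (0, 10) → f = -70

The optimum lies where -8u - 10v = -100 and u = 0.
Solving simultaneously gives u = 0, v = 10.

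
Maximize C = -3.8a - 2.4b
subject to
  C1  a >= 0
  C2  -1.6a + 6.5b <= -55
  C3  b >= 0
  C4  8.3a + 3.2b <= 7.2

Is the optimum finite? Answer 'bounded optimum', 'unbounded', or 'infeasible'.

infeasible

The boundaries a = 0 and -1.6a + 6.5b = -55 meet at (0, -110/13), but that point violates b ≥ 0. Every candidate vertex is excluded by some other constraint, so the feasible region is empty.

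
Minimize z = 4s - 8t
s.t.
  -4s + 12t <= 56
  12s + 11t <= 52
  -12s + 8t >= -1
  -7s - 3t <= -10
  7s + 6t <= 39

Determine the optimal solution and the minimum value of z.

Vertices and z = 4s - 8t:
  (2/47, 220/47) → z = -1752/47
  (-1/2, 9/2) → z = -38
  (427/228, 51/19) → z = -797/57
  (83/92, 113/92) → z = -143/23

At the optimal vertex, -4s + 12t = 56 and -7s - 3t = -10.
Solving simultaneously gives s = -1/2, t = 9/2.

s = -1/2, t = 9/2, minimum z = -38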